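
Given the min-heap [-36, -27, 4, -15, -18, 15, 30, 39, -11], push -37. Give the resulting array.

[-37, -36, 4, -15, -27, 15, 30, 39, -11, -18]

append -37 at index 9 → [-36, -27, 4, -15, -18, 15, 30, 39, -11, -37]
-37 < parent -18 at index 4, swap → [-36, -27, 4, -15, -37, 15, 30, 39, -11, -18]
-37 < parent -27 at index 1, swap → [-36, -37, 4, -15, -27, 15, 30, 39, -11, -18]
-37 < parent -36 at index 0, swap → [-37, -36, 4, -15, -27, 15, 30, 39, -11, -18]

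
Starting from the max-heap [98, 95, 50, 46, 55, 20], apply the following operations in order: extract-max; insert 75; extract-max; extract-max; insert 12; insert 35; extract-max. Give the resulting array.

[50, 46, 35, 20, 12]

extract-max → returns 98:
  remove root 98; move last element 20 to root → [20, 95, 50, 46, 55]
  20 vs larger child 95 at index 1, swap → [95, 20, 50, 46, 55]
  20 vs larger child 55 at index 4, swap → [95, 55, 50, 46, 20]
insert 75:
  append 75 at index 5 → [95, 55, 50, 46, 20, 75]
  75 > parent 50 at index 2, swap → [95, 55, 75, 46, 20, 50]
extract-max → returns 95:
  remove root 95; move last element 50 to root → [50, 55, 75, 46, 20]
  50 vs larger child 75 at index 2, swap → [75, 55, 50, 46, 20]
extract-max → returns 75:
  remove root 75; move last element 20 to root → [20, 55, 50, 46]
  20 vs larger child 55 at index 1, swap → [55, 20, 50, 46]
  20 vs only child 46 at index 3, swap → [55, 46, 50, 20]
insert 12:
  append 12 at index 4 → [55, 46, 50, 20, 12] (no swap needed)
insert 35:
  append 35 at index 5 → [55, 46, 50, 20, 12, 35] (no swap needed)
extract-max → returns 55:
  remove root 55; move last element 35 to root → [35, 46, 50, 20, 12]
  35 vs larger child 50 at index 2, swap → [50, 46, 35, 20, 12]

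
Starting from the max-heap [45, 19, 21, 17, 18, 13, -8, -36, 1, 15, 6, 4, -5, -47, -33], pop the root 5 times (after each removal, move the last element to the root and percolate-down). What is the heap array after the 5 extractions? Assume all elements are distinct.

[15, 6, 13, 1, -33, 4, -8, -36, -5, -47]

extract-max #1 returns 45:
  remove root 45; move last element -33 to root → [-33, 19, 21, 17, 18, 13, -8, -36, 1, 15, 6, 4, -5, -47]
  -33 vs larger child 21 at index 2, swap → [21, 19, -33, 17, 18, 13, -8, -36, 1, 15, 6, 4, -5, -47]
  -33 vs larger child 13 at index 5, swap → [21, 19, 13, 17, 18, -33, -8, -36, 1, 15, 6, 4, -5, -47]
  -33 vs larger child 4 at index 11, swap → [21, 19, 13, 17, 18, 4, -8, -36, 1, 15, 6, -33, -5, -47]
extract-max #2 returns 21:
  remove root 21; move last element -47 to root → [-47, 19, 13, 17, 18, 4, -8, -36, 1, 15, 6, -33, -5]
  -47 vs larger child 19 at index 1, swap → [19, -47, 13, 17, 18, 4, -8, -36, 1, 15, 6, -33, -5]
  -47 vs larger child 18 at index 4, swap → [19, 18, 13, 17, -47, 4, -8, -36, 1, 15, 6, -33, -5]
  -47 vs larger child 15 at index 9, swap → [19, 18, 13, 17, 15, 4, -8, -36, 1, -47, 6, -33, -5]
extract-max #3 returns 19:
  remove root 19; move last element -5 to root → [-5, 18, 13, 17, 15, 4, -8, -36, 1, -47, 6, -33]
  -5 vs larger child 18 at index 1, swap → [18, -5, 13, 17, 15, 4, -8, -36, 1, -47, 6, -33]
  -5 vs larger child 17 at index 3, swap → [18, 17, 13, -5, 15, 4, -8, -36, 1, -47, 6, -33]
  -5 vs larger child 1 at index 8, swap → [18, 17, 13, 1, 15, 4, -8, -36, -5, -47, 6, -33]
extract-max #4 returns 18:
  remove root 18; move last element -33 to root → [-33, 17, 13, 1, 15, 4, -8, -36, -5, -47, 6]
  -33 vs larger child 17 at index 1, swap → [17, -33, 13, 1, 15, 4, -8, -36, -5, -47, 6]
  -33 vs larger child 15 at index 4, swap → [17, 15, 13, 1, -33, 4, -8, -36, -5, -47, 6]
  -33 vs larger child 6 at index 10, swap → [17, 15, 13, 1, 6, 4, -8, -36, -5, -47, -33]
extract-max #5 returns 17:
  remove root 17; move last element -33 to root → [-33, 15, 13, 1, 6, 4, -8, -36, -5, -47]
  -33 vs larger child 15 at index 1, swap → [15, -33, 13, 1, 6, 4, -8, -36, -5, -47]
  -33 vs larger child 6 at index 4, swap → [15, 6, 13, 1, -33, 4, -8, -36, -5, -47]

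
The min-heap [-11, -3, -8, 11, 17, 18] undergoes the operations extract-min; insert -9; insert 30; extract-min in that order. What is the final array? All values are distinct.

[-8, -3, 18, 11, 17, 30]

extract-min → returns -11:
  remove root -11; move last element 18 to root → [18, -3, -8, 11, 17]
  18 vs smaller child -8 at index 2, swap → [-8, -3, 18, 11, 17]
insert -9:
  append -9 at index 5 → [-8, -3, 18, 11, 17, -9]
  -9 < parent 18 at index 2, swap → [-8, -3, -9, 11, 17, 18]
  -9 < parent -8 at index 0, swap → [-9, -3, -8, 11, 17, 18]
insert 30:
  append 30 at index 6 → [-9, -3, -8, 11, 17, 18, 30] (no swap needed)
extract-min → returns -9:
  remove root -9; move last element 30 to root → [30, -3, -8, 11, 17, 18]
  30 vs smaller child -8 at index 2, swap → [-8, -3, 30, 11, 17, 18]
  30 vs only child 18 at index 5, swap → [-8, -3, 18, 11, 17, 30]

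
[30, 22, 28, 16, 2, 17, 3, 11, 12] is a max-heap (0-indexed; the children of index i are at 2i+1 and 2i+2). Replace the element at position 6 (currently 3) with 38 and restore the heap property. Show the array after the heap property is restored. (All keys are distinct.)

[38, 22, 30, 16, 2, 17, 28, 11, 12]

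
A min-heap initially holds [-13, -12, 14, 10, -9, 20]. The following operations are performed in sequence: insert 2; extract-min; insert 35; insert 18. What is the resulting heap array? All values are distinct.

[-12, -9, 2, 10, 14, 20, 35, 18]

insert 2:
  append 2 at index 6 → [-13, -12, 14, 10, -9, 20, 2]
  2 < parent 14 at index 2, swap → [-13, -12, 2, 10, -9, 20, 14]
extract-min → returns -13:
  remove root -13; move last element 14 to root → [14, -12, 2, 10, -9, 20]
  14 vs smaller child -12 at index 1, swap → [-12, 14, 2, 10, -9, 20]
  14 vs smaller child -9 at index 4, swap → [-12, -9, 2, 10, 14, 20]
insert 35:
  append 35 at index 6 → [-12, -9, 2, 10, 14, 20, 35] (no swap needed)
insert 18:
  append 18 at index 7 → [-12, -9, 2, 10, 14, 20, 35, 18] (no swap needed)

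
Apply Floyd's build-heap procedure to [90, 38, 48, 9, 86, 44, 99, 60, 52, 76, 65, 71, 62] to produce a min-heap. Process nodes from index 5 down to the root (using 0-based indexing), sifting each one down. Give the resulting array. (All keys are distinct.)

[9, 38, 44, 52, 65, 48, 99, 60, 90, 76, 86, 71, 62]

sift down from index 5: already satisfies heap property
sift down from index 4:
  86 vs smaller child 65 at index 10, swap → [90, 38, 48, 9, 65, 44, 99, 60, 52, 76, 86, 71, 62]
sift down from index 3: already satisfies heap property
sift down from index 2:
  48 vs smaller child 44 at index 5, swap → [90, 38, 44, 9, 65, 48, 99, 60, 52, 76, 86, 71, 62]
sift down from index 1:
  38 vs smaller child 9 at index 3, swap → [90, 9, 44, 38, 65, 48, 99, 60, 52, 76, 86, 71, 62]
sift down from index 0:
  90 vs smaller child 9 at index 1, swap → [9, 90, 44, 38, 65, 48, 99, 60, 52, 76, 86, 71, 62]
  90 vs smaller child 38 at index 3, swap → [9, 38, 44, 90, 65, 48, 99, 60, 52, 76, 86, 71, 62]
  90 vs smaller child 52 at index 8, swap → [9, 38, 44, 52, 65, 48, 99, 60, 90, 76, 86, 71, 62]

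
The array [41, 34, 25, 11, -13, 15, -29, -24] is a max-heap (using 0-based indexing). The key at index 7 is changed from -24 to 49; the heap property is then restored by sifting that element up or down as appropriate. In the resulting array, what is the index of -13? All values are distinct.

set index 7 from -24 to 49 → [41, 34, 25, 11, -13, 15, -29, 49]
49 > parent 11 at index 3, swap → [41, 34, 25, 49, -13, 15, -29, 11]
49 > parent 34 at index 1, swap → [41, 49, 25, 34, -13, 15, -29, 11]
49 > parent 41 at index 0, swap → [49, 41, 25, 34, -13, 15, -29, 11]
resulting array: [49, 41, 25, 34, -13, 15, -29, 11]

4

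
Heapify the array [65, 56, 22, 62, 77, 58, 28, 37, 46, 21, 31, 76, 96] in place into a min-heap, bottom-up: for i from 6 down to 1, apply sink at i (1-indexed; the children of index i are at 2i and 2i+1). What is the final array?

sift down from index 6: already satisfies heap property
sift down from index 5:
  77 vs smaller child 21 at index 10, swap → [65, 56, 22, 62, 21, 58, 28, 37, 46, 77, 31, 76, 96]
sift down from index 4:
  62 vs smaller child 37 at index 8, swap → [65, 56, 22, 37, 21, 58, 28, 62, 46, 77, 31, 76, 96]
sift down from index 3: already satisfies heap property
sift down from index 2:
  56 vs smaller child 21 at index 5, swap → [65, 21, 22, 37, 56, 58, 28, 62, 46, 77, 31, 76, 96]
  56 vs smaller child 31 at index 11, swap → [65, 21, 22, 37, 31, 58, 28, 62, 46, 77, 56, 76, 96]
sift down from index 1:
  65 vs smaller child 21 at index 2, swap → [21, 65, 22, 37, 31, 58, 28, 62, 46, 77, 56, 76, 96]
  65 vs smaller child 31 at index 5, swap → [21, 31, 22, 37, 65, 58, 28, 62, 46, 77, 56, 76, 96]
  65 vs smaller child 56 at index 11, swap → [21, 31, 22, 37, 56, 58, 28, 62, 46, 77, 65, 76, 96]

[21, 31, 22, 37, 56, 58, 28, 62, 46, 77, 65, 76, 96]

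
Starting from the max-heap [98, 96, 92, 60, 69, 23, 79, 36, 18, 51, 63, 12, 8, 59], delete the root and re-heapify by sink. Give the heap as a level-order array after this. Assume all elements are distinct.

[96, 69, 92, 60, 63, 23, 79, 36, 18, 51, 59, 12, 8]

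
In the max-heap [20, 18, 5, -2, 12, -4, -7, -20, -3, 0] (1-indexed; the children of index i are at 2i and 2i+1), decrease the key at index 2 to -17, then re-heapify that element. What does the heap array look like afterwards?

set index 2 from 18 to -17 → [20, -17, 5, -2, 12, -4, -7, -20, -3, 0]
-17 vs larger child 12 at index 5, swap → [20, 12, 5, -2, -17, -4, -7, -20, -3, 0]
-17 vs only child 0 at index 10, swap → [20, 12, 5, -2, 0, -4, -7, -20, -3, -17]

[20, 12, 5, -2, 0, -4, -7, -20, -3, -17]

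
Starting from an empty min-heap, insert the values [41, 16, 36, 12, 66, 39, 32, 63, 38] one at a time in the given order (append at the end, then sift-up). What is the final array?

[12, 16, 32, 38, 66, 39, 36, 63, 41]

Insert 41:
  append 41 at index 0 → [41] (no swap needed)
Insert 16:
  append 16 at index 1 → [41, 16]
  16 < parent 41 at index 0, swap → [16, 41]
Insert 36:
  append 36 at index 2 → [16, 41, 36] (no swap needed)
Insert 12:
  append 12 at index 3 → [16, 41, 36, 12]
  12 < parent 41 at index 1, swap → [16, 12, 36, 41]
  12 < parent 16 at index 0, swap → [12, 16, 36, 41]
Insert 66:
  append 66 at index 4 → [12, 16, 36, 41, 66] (no swap needed)
Insert 39:
  append 39 at index 5 → [12, 16, 36, 41, 66, 39] (no swap needed)
Insert 32:
  append 32 at index 6 → [12, 16, 36, 41, 66, 39, 32]
  32 < parent 36 at index 2, swap → [12, 16, 32, 41, 66, 39, 36]
Insert 63:
  append 63 at index 7 → [12, 16, 32, 41, 66, 39, 36, 63] (no swap needed)
Insert 38:
  append 38 at index 8 → [12, 16, 32, 41, 66, 39, 36, 63, 38]
  38 < parent 41 at index 3, swap → [12, 16, 32, 38, 66, 39, 36, 63, 41]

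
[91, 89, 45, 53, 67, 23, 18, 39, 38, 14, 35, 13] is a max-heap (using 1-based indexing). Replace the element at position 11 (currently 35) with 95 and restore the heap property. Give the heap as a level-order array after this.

set index 11 from 35 to 95 → [91, 89, 45, 53, 67, 23, 18, 39, 38, 14, 95, 13]
95 > parent 67 at index 5, swap → [91, 89, 45, 53, 95, 23, 18, 39, 38, 14, 67, 13]
95 > parent 89 at index 2, swap → [91, 95, 45, 53, 89, 23, 18, 39, 38, 14, 67, 13]
95 > parent 91 at index 1, swap → [95, 91, 45, 53, 89, 23, 18, 39, 38, 14, 67, 13]

[95, 91, 45, 53, 89, 23, 18, 39, 38, 14, 67, 13]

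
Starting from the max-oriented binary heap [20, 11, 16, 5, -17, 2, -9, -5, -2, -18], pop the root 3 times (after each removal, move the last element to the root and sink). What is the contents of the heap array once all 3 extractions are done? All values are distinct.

[5, -2, 2, -5, -17, -18, -9]

extract-max #1 returns 20:
  remove root 20; move last element -18 to root → [-18, 11, 16, 5, -17, 2, -9, -5, -2]
  -18 vs larger child 16 at index 2, swap → [16, 11, -18, 5, -17, 2, -9, -5, -2]
  -18 vs larger child 2 at index 5, swap → [16, 11, 2, 5, -17, -18, -9, -5, -2]
extract-max #2 returns 16:
  remove root 16; move last element -2 to root → [-2, 11, 2, 5, -17, -18, -9, -5]
  -2 vs larger child 11 at index 1, swap → [11, -2, 2, 5, -17, -18, -9, -5]
  -2 vs larger child 5 at index 3, swap → [11, 5, 2, -2, -17, -18, -9, -5]
extract-max #3 returns 11:
  remove root 11; move last element -5 to root → [-5, 5, 2, -2, -17, -18, -9]
  -5 vs larger child 5 at index 1, swap → [5, -5, 2, -2, -17, -18, -9]
  -5 vs larger child -2 at index 3, swap → [5, -2, 2, -5, -17, -18, -9]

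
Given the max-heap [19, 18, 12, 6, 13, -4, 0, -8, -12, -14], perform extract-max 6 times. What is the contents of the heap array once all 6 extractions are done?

[-4, -8, -14, -12]

extract-max #1 returns 19:
  remove root 19; move last element -14 to root → [-14, 18, 12, 6, 13, -4, 0, -8, -12]
  -14 vs larger child 18 at index 1, swap → [18, -14, 12, 6, 13, -4, 0, -8, -12]
  -14 vs larger child 13 at index 4, swap → [18, 13, 12, 6, -14, -4, 0, -8, -12]
extract-max #2 returns 18:
  remove root 18; move last element -12 to root → [-12, 13, 12, 6, -14, -4, 0, -8]
  -12 vs larger child 13 at index 1, swap → [13, -12, 12, 6, -14, -4, 0, -8]
  -12 vs larger child 6 at index 3, swap → [13, 6, 12, -12, -14, -4, 0, -8]
  -12 vs only child -8 at index 7, swap → [13, 6, 12, -8, -14, -4, 0, -12]
extract-max #3 returns 13:
  remove root 13; move last element -12 to root → [-12, 6, 12, -8, -14, -4, 0]
  -12 vs larger child 12 at index 2, swap → [12, 6, -12, -8, -14, -4, 0]
  -12 vs larger child 0 at index 6, swap → [12, 6, 0, -8, -14, -4, -12]
extract-max #4 returns 12:
  remove root 12; move last element -12 to root → [-12, 6, 0, -8, -14, -4]
  -12 vs larger child 6 at index 1, swap → [6, -12, 0, -8, -14, -4]
  -12 vs larger child -8 at index 3, swap → [6, -8, 0, -12, -14, -4]
extract-max #5 returns 6:
  remove root 6; move last element -4 to root → [-4, -8, 0, -12, -14]
  -4 vs larger child 0 at index 2, swap → [0, -8, -4, -12, -14]
extract-max #6 returns 0:
  remove root 0; move last element -14 to root → [-14, -8, -4, -12]
  -14 vs larger child -4 at index 2, swap → [-4, -8, -14, -12]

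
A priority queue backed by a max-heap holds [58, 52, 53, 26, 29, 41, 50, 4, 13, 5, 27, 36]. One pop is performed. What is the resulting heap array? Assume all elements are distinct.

remove root 58; move last element 36 to root → [36, 52, 53, 26, 29, 41, 50, 4, 13, 5, 27]
36 vs larger child 53 at index 2, swap → [53, 52, 36, 26, 29, 41, 50, 4, 13, 5, 27]
36 vs larger child 50 at index 6, swap → [53, 52, 50, 26, 29, 41, 36, 4, 13, 5, 27]

[53, 52, 50, 26, 29, 41, 36, 4, 13, 5, 27]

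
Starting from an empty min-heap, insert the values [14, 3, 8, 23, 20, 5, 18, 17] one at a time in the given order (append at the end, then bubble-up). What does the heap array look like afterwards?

[3, 14, 5, 17, 20, 8, 18, 23]

Insert 14:
  append 14 at index 0 → [14] (no swap needed)
Insert 3:
  append 3 at index 1 → [14, 3]
  3 < parent 14 at index 0, swap → [3, 14]
Insert 8:
  append 8 at index 2 → [3, 14, 8] (no swap needed)
Insert 23:
  append 23 at index 3 → [3, 14, 8, 23] (no swap needed)
Insert 20:
  append 20 at index 4 → [3, 14, 8, 23, 20] (no swap needed)
Insert 5:
  append 5 at index 5 → [3, 14, 8, 23, 20, 5]
  5 < parent 8 at index 2, swap → [3, 14, 5, 23, 20, 8]
Insert 18:
  append 18 at index 6 → [3, 14, 5, 23, 20, 8, 18] (no swap needed)
Insert 17:
  append 17 at index 7 → [3, 14, 5, 23, 20, 8, 18, 17]
  17 < parent 23 at index 3, swap → [3, 14, 5, 17, 20, 8, 18, 23]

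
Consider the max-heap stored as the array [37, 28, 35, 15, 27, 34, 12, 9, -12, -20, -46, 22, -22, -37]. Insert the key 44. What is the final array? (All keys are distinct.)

append 44 at index 14 → [37, 28, 35, 15, 27, 34, 12, 9, -12, -20, -46, 22, -22, -37, 44]
44 > parent 12 at index 6, swap → [37, 28, 35, 15, 27, 34, 44, 9, -12, -20, -46, 22, -22, -37, 12]
44 > parent 35 at index 2, swap → [37, 28, 44, 15, 27, 34, 35, 9, -12, -20, -46, 22, -22, -37, 12]
44 > parent 37 at index 0, swap → [44, 28, 37, 15, 27, 34, 35, 9, -12, -20, -46, 22, -22, -37, 12]

[44, 28, 37, 15, 27, 34, 35, 9, -12, -20, -46, 22, -22, -37, 12]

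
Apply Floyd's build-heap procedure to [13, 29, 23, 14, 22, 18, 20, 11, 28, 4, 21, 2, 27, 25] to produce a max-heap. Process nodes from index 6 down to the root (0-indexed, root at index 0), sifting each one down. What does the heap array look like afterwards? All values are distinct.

[29, 28, 27, 14, 22, 23, 25, 11, 13, 4, 21, 2, 18, 20]

sift down from index 6:
  20 vs only child 25 at index 13, swap → [13, 29, 23, 14, 22, 18, 25, 11, 28, 4, 21, 2, 27, 20]
sift down from index 5:
  18 vs larger child 27 at index 12, swap → [13, 29, 23, 14, 22, 27, 25, 11, 28, 4, 21, 2, 18, 20]
sift down from index 4: already satisfies heap property
sift down from index 3:
  14 vs larger child 28 at index 8, swap → [13, 29, 23, 28, 22, 27, 25, 11, 14, 4, 21, 2, 18, 20]
sift down from index 2:
  23 vs larger child 27 at index 5, swap → [13, 29, 27, 28, 22, 23, 25, 11, 14, 4, 21, 2, 18, 20]
sift down from index 1: already satisfies heap property
sift down from index 0:
  13 vs larger child 29 at index 1, swap → [29, 13, 27, 28, 22, 23, 25, 11, 14, 4, 21, 2, 18, 20]
  13 vs larger child 28 at index 3, swap → [29, 28, 27, 13, 22, 23, 25, 11, 14, 4, 21, 2, 18, 20]
  13 vs larger child 14 at index 8, swap → [29, 28, 27, 14, 22, 23, 25, 11, 13, 4, 21, 2, 18, 20]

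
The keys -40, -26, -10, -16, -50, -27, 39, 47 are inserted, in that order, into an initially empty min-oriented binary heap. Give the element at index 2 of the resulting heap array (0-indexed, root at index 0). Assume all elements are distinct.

Insert -40:
  append -40 at index 0 → [-40] (no swap needed)
Insert -26:
  append -26 at index 1 → [-40, -26] (no swap needed)
Insert -10:
  append -10 at index 2 → [-40, -26, -10] (no swap needed)
Insert -16:
  append -16 at index 3 → [-40, -26, -10, -16] (no swap needed)
Insert -50:
  append -50 at index 4 → [-40, -26, -10, -16, -50]
  -50 < parent -26 at index 1, swap → [-40, -50, -10, -16, -26]
  -50 < parent -40 at index 0, swap → [-50, -40, -10, -16, -26]
Insert -27:
  append -27 at index 5 → [-50, -40, -10, -16, -26, -27]
  -27 < parent -10 at index 2, swap → [-50, -40, -27, -16, -26, -10]
Insert 39:
  append 39 at index 6 → [-50, -40, -27, -16, -26, -10, 39] (no swap needed)
Insert 47:
  append 47 at index 7 → [-50, -40, -27, -16, -26, -10, 39, 47] (no swap needed)
resulting array: [-50, -40, -27, -16, -26, -10, 39, 47]

-27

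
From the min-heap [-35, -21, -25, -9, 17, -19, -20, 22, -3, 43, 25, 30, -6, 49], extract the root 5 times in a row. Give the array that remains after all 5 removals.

extract-min #1 returns -35:
  remove root -35; move last element 49 to root → [49, -21, -25, -9, 17, -19, -20, 22, -3, 43, 25, 30, -6]
  49 vs smaller child -25 at index 2, swap → [-25, -21, 49, -9, 17, -19, -20, 22, -3, 43, 25, 30, -6]
  49 vs smaller child -20 at index 6, swap → [-25, -21, -20, -9, 17, -19, 49, 22, -3, 43, 25, 30, -6]
extract-min #2 returns -25:
  remove root -25; move last element -6 to root → [-6, -21, -20, -9, 17, -19, 49, 22, -3, 43, 25, 30]
  -6 vs smaller child -21 at index 1, swap → [-21, -6, -20, -9, 17, -19, 49, 22, -3, 43, 25, 30]
  -6 vs smaller child -9 at index 3, swap → [-21, -9, -20, -6, 17, -19, 49, 22, -3, 43, 25, 30]
extract-min #3 returns -21:
  remove root -21; move last element 30 to root → [30, -9, -20, -6, 17, -19, 49, 22, -3, 43, 25]
  30 vs smaller child -20 at index 2, swap → [-20, -9, 30, -6, 17, -19, 49, 22, -3, 43, 25]
  30 vs smaller child -19 at index 5, swap → [-20, -9, -19, -6, 17, 30, 49, 22, -3, 43, 25]
extract-min #4 returns -20:
  remove root -20; move last element 25 to root → [25, -9, -19, -6, 17, 30, 49, 22, -3, 43]
  25 vs smaller child -19 at index 2, swap → [-19, -9, 25, -6, 17, 30, 49, 22, -3, 43]
extract-min #5 returns -19:
  remove root -19; move last element 43 to root → [43, -9, 25, -6, 17, 30, 49, 22, -3]
  43 vs smaller child -9 at index 1, swap → [-9, 43, 25, -6, 17, 30, 49, 22, -3]
  43 vs smaller child -6 at index 3, swap → [-9, -6, 25, 43, 17, 30, 49, 22, -3]
  43 vs smaller child -3 at index 8, swap → [-9, -6, 25, -3, 17, 30, 49, 22, 43]

[-9, -6, 25, -3, 17, 30, 49, 22, 43]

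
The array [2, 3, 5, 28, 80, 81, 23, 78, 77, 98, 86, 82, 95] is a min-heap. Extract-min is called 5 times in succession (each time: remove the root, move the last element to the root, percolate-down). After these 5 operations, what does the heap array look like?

[77, 78, 81, 95, 80, 86, 82, 98]

extract-min #1 returns 2:
  remove root 2; move last element 95 to root → [95, 3, 5, 28, 80, 81, 23, 78, 77, 98, 86, 82]
  95 vs smaller child 3 at index 1, swap → [3, 95, 5, 28, 80, 81, 23, 78, 77, 98, 86, 82]
  95 vs smaller child 28 at index 3, swap → [3, 28, 5, 95, 80, 81, 23, 78, 77, 98, 86, 82]
  95 vs smaller child 77 at index 8, swap → [3, 28, 5, 77, 80, 81, 23, 78, 95, 98, 86, 82]
extract-min #2 returns 3:
  remove root 3; move last element 82 to root → [82, 28, 5, 77, 80, 81, 23, 78, 95, 98, 86]
  82 vs smaller child 5 at index 2, swap → [5, 28, 82, 77, 80, 81, 23, 78, 95, 98, 86]
  82 vs smaller child 23 at index 6, swap → [5, 28, 23, 77, 80, 81, 82, 78, 95, 98, 86]
extract-min #3 returns 5:
  remove root 5; move last element 86 to root → [86, 28, 23, 77, 80, 81, 82, 78, 95, 98]
  86 vs smaller child 23 at index 2, swap → [23, 28, 86, 77, 80, 81, 82, 78, 95, 98]
  86 vs smaller child 81 at index 5, swap → [23, 28, 81, 77, 80, 86, 82, 78, 95, 98]
extract-min #4 returns 23:
  remove root 23; move last element 98 to root → [98, 28, 81, 77, 80, 86, 82, 78, 95]
  98 vs smaller child 28 at index 1, swap → [28, 98, 81, 77, 80, 86, 82, 78, 95]
  98 vs smaller child 77 at index 3, swap → [28, 77, 81, 98, 80, 86, 82, 78, 95]
  98 vs smaller child 78 at index 7, swap → [28, 77, 81, 78, 80, 86, 82, 98, 95]
extract-min #5 returns 28:
  remove root 28; move last element 95 to root → [95, 77, 81, 78, 80, 86, 82, 98]
  95 vs smaller child 77 at index 1, swap → [77, 95, 81, 78, 80, 86, 82, 98]
  95 vs smaller child 78 at index 3, swap → [77, 78, 81, 95, 80, 86, 82, 98]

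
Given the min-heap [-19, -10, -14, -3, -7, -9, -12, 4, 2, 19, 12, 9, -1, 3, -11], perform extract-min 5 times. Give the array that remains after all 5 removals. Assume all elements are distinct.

[-9, -7, -1, -3, 9, 12, 3, 4, 2, 19]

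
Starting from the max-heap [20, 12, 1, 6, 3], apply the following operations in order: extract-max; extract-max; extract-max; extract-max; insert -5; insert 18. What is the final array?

[18, -5, 1]

extract-max → returns 20:
  remove root 20; move last element 3 to root → [3, 12, 1, 6]
  3 vs larger child 12 at index 1, swap → [12, 3, 1, 6]
  3 vs only child 6 at index 3, swap → [12, 6, 1, 3]
extract-max → returns 12:
  remove root 12; move last element 3 to root → [3, 6, 1]
  3 vs larger child 6 at index 1, swap → [6, 3, 1]
extract-max → returns 6:
  remove root 6; move last element 1 to root → [1, 3]
  1 vs only child 3 at index 1, swap → [3, 1]
extract-max → returns 3:
  remove root 3; move last element 1 to root → [1] (no swap needed)
insert -5:
  append -5 at index 1 → [1, -5] (no swap needed)
insert 18:
  append 18 at index 2 → [1, -5, 18]
  18 > parent 1 at index 0, swap → [18, -5, 1]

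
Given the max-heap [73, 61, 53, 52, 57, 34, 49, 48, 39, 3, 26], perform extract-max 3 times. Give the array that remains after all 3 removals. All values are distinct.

[53, 52, 49, 48, 26, 34, 39, 3]

extract-max #1 returns 73:
  remove root 73; move last element 26 to root → [26, 61, 53, 52, 57, 34, 49, 48, 39, 3]
  26 vs larger child 61 at index 1, swap → [61, 26, 53, 52, 57, 34, 49, 48, 39, 3]
  26 vs larger child 57 at index 4, swap → [61, 57, 53, 52, 26, 34, 49, 48, 39, 3]
extract-max #2 returns 61:
  remove root 61; move last element 3 to root → [3, 57, 53, 52, 26, 34, 49, 48, 39]
  3 vs larger child 57 at index 1, swap → [57, 3, 53, 52, 26, 34, 49, 48, 39]
  3 vs larger child 52 at index 3, swap → [57, 52, 53, 3, 26, 34, 49, 48, 39]
  3 vs larger child 48 at index 7, swap → [57, 52, 53, 48, 26, 34, 49, 3, 39]
extract-max #3 returns 57:
  remove root 57; move last element 39 to root → [39, 52, 53, 48, 26, 34, 49, 3]
  39 vs larger child 53 at index 2, swap → [53, 52, 39, 48, 26, 34, 49, 3]
  39 vs larger child 49 at index 6, swap → [53, 52, 49, 48, 26, 34, 39, 3]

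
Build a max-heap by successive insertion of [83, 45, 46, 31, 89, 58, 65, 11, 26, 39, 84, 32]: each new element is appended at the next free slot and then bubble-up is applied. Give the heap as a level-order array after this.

[89, 84, 65, 31, 83, 46, 58, 11, 26, 39, 45, 32]

Insert 83:
  append 83 at index 0 → [83] (no swap needed)
Insert 45:
  append 45 at index 1 → [83, 45] (no swap needed)
Insert 46:
  append 46 at index 2 → [83, 45, 46] (no swap needed)
Insert 31:
  append 31 at index 3 → [83, 45, 46, 31] (no swap needed)
Insert 89:
  append 89 at index 4 → [83, 45, 46, 31, 89]
  89 > parent 45 at index 1, swap → [83, 89, 46, 31, 45]
  89 > parent 83 at index 0, swap → [89, 83, 46, 31, 45]
Insert 58:
  append 58 at index 5 → [89, 83, 46, 31, 45, 58]
  58 > parent 46 at index 2, swap → [89, 83, 58, 31, 45, 46]
Insert 65:
  append 65 at index 6 → [89, 83, 58, 31, 45, 46, 65]
  65 > parent 58 at index 2, swap → [89, 83, 65, 31, 45, 46, 58]
Insert 11:
  append 11 at index 7 → [89, 83, 65, 31, 45, 46, 58, 11] (no swap needed)
Insert 26:
  append 26 at index 8 → [89, 83, 65, 31, 45, 46, 58, 11, 26] (no swap needed)
Insert 39:
  append 39 at index 9 → [89, 83, 65, 31, 45, 46, 58, 11, 26, 39] (no swap needed)
Insert 84:
  append 84 at index 10 → [89, 83, 65, 31, 45, 46, 58, 11, 26, 39, 84]
  84 > parent 45 at index 4, swap → [89, 83, 65, 31, 84, 46, 58, 11, 26, 39, 45]
  84 > parent 83 at index 1, swap → [89, 84, 65, 31, 83, 46, 58, 11, 26, 39, 45]
Insert 32:
  append 32 at index 11 → [89, 84, 65, 31, 83, 46, 58, 11, 26, 39, 45, 32] (no swap needed)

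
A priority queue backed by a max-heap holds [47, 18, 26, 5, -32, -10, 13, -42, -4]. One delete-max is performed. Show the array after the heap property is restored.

remove root 47; move last element -4 to root → [-4, 18, 26, 5, -32, -10, 13, -42]
-4 vs larger child 26 at index 2, swap → [26, 18, -4, 5, -32, -10, 13, -42]
-4 vs larger child 13 at index 6, swap → [26, 18, 13, 5, -32, -10, -4, -42]

[26, 18, 13, 5, -32, -10, -4, -42]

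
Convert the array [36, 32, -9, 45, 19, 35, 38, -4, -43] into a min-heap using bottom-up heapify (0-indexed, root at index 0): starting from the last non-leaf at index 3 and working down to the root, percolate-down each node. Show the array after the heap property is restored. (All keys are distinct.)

sift down from index 3:
  45 vs smaller child -43 at index 8, swap → [36, 32, -9, -43, 19, 35, 38, -4, 45]
sift down from index 2: already satisfies heap property
sift down from index 1:
  32 vs smaller child -43 at index 3, swap → [36, -43, -9, 32, 19, 35, 38, -4, 45]
  32 vs smaller child -4 at index 7, swap → [36, -43, -9, -4, 19, 35, 38, 32, 45]
sift down from index 0:
  36 vs smaller child -43 at index 1, swap → [-43, 36, -9, -4, 19, 35, 38, 32, 45]
  36 vs smaller child -4 at index 3, swap → [-43, -4, -9, 36, 19, 35, 38, 32, 45]
  36 vs smaller child 32 at index 7, swap → [-43, -4, -9, 32, 19, 35, 38, 36, 45]

[-43, -4, -9, 32, 19, 35, 38, 36, 45]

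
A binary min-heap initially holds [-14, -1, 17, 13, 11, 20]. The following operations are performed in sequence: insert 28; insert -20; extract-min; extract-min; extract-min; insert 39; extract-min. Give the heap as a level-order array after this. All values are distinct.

[13, 20, 17, 39, 28]

insert 28:
  append 28 at index 6 → [-14, -1, 17, 13, 11, 20, 28] (no swap needed)
insert -20:
  append -20 at index 7 → [-14, -1, 17, 13, 11, 20, 28, -20]
  -20 < parent 13 at index 3, swap → [-14, -1, 17, -20, 11, 20, 28, 13]
  -20 < parent -1 at index 1, swap → [-14, -20, 17, -1, 11, 20, 28, 13]
  -20 < parent -14 at index 0, swap → [-20, -14, 17, -1, 11, 20, 28, 13]
extract-min → returns -20:
  remove root -20; move last element 13 to root → [13, -14, 17, -1, 11, 20, 28]
  13 vs smaller child -14 at index 1, swap → [-14, 13, 17, -1, 11, 20, 28]
  13 vs smaller child -1 at index 3, swap → [-14, -1, 17, 13, 11, 20, 28]
extract-min → returns -14:
  remove root -14; move last element 28 to root → [28, -1, 17, 13, 11, 20]
  28 vs smaller child -1 at index 1, swap → [-1, 28, 17, 13, 11, 20]
  28 vs smaller child 11 at index 4, swap → [-1, 11, 17, 13, 28, 20]
extract-min → returns -1:
  remove root -1; move last element 20 to root → [20, 11, 17, 13, 28]
  20 vs smaller child 11 at index 1, swap → [11, 20, 17, 13, 28]
  20 vs smaller child 13 at index 3, swap → [11, 13, 17, 20, 28]
insert 39:
  append 39 at index 5 → [11, 13, 17, 20, 28, 39] (no swap needed)
extract-min → returns 11:
  remove root 11; move last element 39 to root → [39, 13, 17, 20, 28]
  39 vs smaller child 13 at index 1, swap → [13, 39, 17, 20, 28]
  39 vs smaller child 20 at index 3, swap → [13, 20, 17, 39, 28]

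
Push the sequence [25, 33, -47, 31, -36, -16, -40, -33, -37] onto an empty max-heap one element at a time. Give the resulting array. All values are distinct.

Insert 25:
  append 25 at index 0 → [25] (no swap needed)
Insert 33:
  append 33 at index 1 → [25, 33]
  33 > parent 25 at index 0, swap → [33, 25]
Insert -47:
  append -47 at index 2 → [33, 25, -47] (no swap needed)
Insert 31:
  append 31 at index 3 → [33, 25, -47, 31]
  31 > parent 25 at index 1, swap → [33, 31, -47, 25]
Insert -36:
  append -36 at index 4 → [33, 31, -47, 25, -36] (no swap needed)
Insert -16:
  append -16 at index 5 → [33, 31, -47, 25, -36, -16]
  -16 > parent -47 at index 2, swap → [33, 31, -16, 25, -36, -47]
Insert -40:
  append -40 at index 6 → [33, 31, -16, 25, -36, -47, -40] (no swap needed)
Insert -33:
  append -33 at index 7 → [33, 31, -16, 25, -36, -47, -40, -33] (no swap needed)
Insert -37:
  append -37 at index 8 → [33, 31, -16, 25, -36, -47, -40, -33, -37] (no swap needed)

[33, 31, -16, 25, -36, -47, -40, -33, -37]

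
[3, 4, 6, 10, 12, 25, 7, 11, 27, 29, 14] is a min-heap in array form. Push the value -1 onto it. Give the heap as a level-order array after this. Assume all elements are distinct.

append -1 at index 11 → [3, 4, 6, 10, 12, 25, 7, 11, 27, 29, 14, -1]
-1 < parent 25 at index 5, swap → [3, 4, 6, 10, 12, -1, 7, 11, 27, 29, 14, 25]
-1 < parent 6 at index 2, swap → [3, 4, -1, 10, 12, 6, 7, 11, 27, 29, 14, 25]
-1 < parent 3 at index 0, swap → [-1, 4, 3, 10, 12, 6, 7, 11, 27, 29, 14, 25]

[-1, 4, 3, 10, 12, 6, 7, 11, 27, 29, 14, 25]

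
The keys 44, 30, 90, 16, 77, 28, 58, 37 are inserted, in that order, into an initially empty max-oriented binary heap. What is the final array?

Insert 44:
  append 44 at index 0 → [44] (no swap needed)
Insert 30:
  append 30 at index 1 → [44, 30] (no swap needed)
Insert 90:
  append 90 at index 2 → [44, 30, 90]
  90 > parent 44 at index 0, swap → [90, 30, 44]
Insert 16:
  append 16 at index 3 → [90, 30, 44, 16] (no swap needed)
Insert 77:
  append 77 at index 4 → [90, 30, 44, 16, 77]
  77 > parent 30 at index 1, swap → [90, 77, 44, 16, 30]
Insert 28:
  append 28 at index 5 → [90, 77, 44, 16, 30, 28] (no swap needed)
Insert 58:
  append 58 at index 6 → [90, 77, 44, 16, 30, 28, 58]
  58 > parent 44 at index 2, swap → [90, 77, 58, 16, 30, 28, 44]
Insert 37:
  append 37 at index 7 → [90, 77, 58, 16, 30, 28, 44, 37]
  37 > parent 16 at index 3, swap → [90, 77, 58, 37, 30, 28, 44, 16]

[90, 77, 58, 37, 30, 28, 44, 16]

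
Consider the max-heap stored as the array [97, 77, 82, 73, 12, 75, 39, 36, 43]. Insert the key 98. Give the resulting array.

[98, 97, 82, 73, 77, 75, 39, 36, 43, 12]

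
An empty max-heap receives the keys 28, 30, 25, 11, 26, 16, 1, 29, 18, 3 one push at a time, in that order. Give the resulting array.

[30, 29, 25, 28, 26, 16, 1, 11, 18, 3]

Insert 28:
  append 28 at index 0 → [28] (no swap needed)
Insert 30:
  append 30 at index 1 → [28, 30]
  30 > parent 28 at index 0, swap → [30, 28]
Insert 25:
  append 25 at index 2 → [30, 28, 25] (no swap needed)
Insert 11:
  append 11 at index 3 → [30, 28, 25, 11] (no swap needed)
Insert 26:
  append 26 at index 4 → [30, 28, 25, 11, 26] (no swap needed)
Insert 16:
  append 16 at index 5 → [30, 28, 25, 11, 26, 16] (no swap needed)
Insert 1:
  append 1 at index 6 → [30, 28, 25, 11, 26, 16, 1] (no swap needed)
Insert 29:
  append 29 at index 7 → [30, 28, 25, 11, 26, 16, 1, 29]
  29 > parent 11 at index 3, swap → [30, 28, 25, 29, 26, 16, 1, 11]
  29 > parent 28 at index 1, swap → [30, 29, 25, 28, 26, 16, 1, 11]
Insert 18:
  append 18 at index 8 → [30, 29, 25, 28, 26, 16, 1, 11, 18] (no swap needed)
Insert 3:
  append 3 at index 9 → [30, 29, 25, 28, 26, 16, 1, 11, 18, 3] (no swap needed)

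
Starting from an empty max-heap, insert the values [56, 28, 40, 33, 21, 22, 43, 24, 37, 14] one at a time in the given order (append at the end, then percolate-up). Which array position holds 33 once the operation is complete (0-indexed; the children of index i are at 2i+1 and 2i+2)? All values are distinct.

3

Insert 56:
  append 56 at index 0 → [56] (no swap needed)
Insert 28:
  append 28 at index 1 → [56, 28] (no swap needed)
Insert 40:
  append 40 at index 2 → [56, 28, 40] (no swap needed)
Insert 33:
  append 33 at index 3 → [56, 28, 40, 33]
  33 > parent 28 at index 1, swap → [56, 33, 40, 28]
Insert 21:
  append 21 at index 4 → [56, 33, 40, 28, 21] (no swap needed)
Insert 22:
  append 22 at index 5 → [56, 33, 40, 28, 21, 22] (no swap needed)
Insert 43:
  append 43 at index 6 → [56, 33, 40, 28, 21, 22, 43]
  43 > parent 40 at index 2, swap → [56, 33, 43, 28, 21, 22, 40]
Insert 24:
  append 24 at index 7 → [56, 33, 43, 28, 21, 22, 40, 24] (no swap needed)
Insert 37:
  append 37 at index 8 → [56, 33, 43, 28, 21, 22, 40, 24, 37]
  37 > parent 28 at index 3, swap → [56, 33, 43, 37, 21, 22, 40, 24, 28]
  37 > parent 33 at index 1, swap → [56, 37, 43, 33, 21, 22, 40, 24, 28]
Insert 14:
  append 14 at index 9 → [56, 37, 43, 33, 21, 22, 40, 24, 28, 14] (no swap needed)
resulting array: [56, 37, 43, 33, 21, 22, 40, 24, 28, 14]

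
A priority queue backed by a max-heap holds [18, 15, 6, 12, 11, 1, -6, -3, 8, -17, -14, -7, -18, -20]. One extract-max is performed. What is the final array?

[15, 12, 6, 8, 11, 1, -6, -3, -20, -17, -14, -7, -18]

remove root 18; move last element -20 to root → [-20, 15, 6, 12, 11, 1, -6, -3, 8, -17, -14, -7, -18]
-20 vs larger child 15 at index 1, swap → [15, -20, 6, 12, 11, 1, -6, -3, 8, -17, -14, -7, -18]
-20 vs larger child 12 at index 3, swap → [15, 12, 6, -20, 11, 1, -6, -3, 8, -17, -14, -7, -18]
-20 vs larger child 8 at index 8, swap → [15, 12, 6, 8, 11, 1, -6, -3, -20, -17, -14, -7, -18]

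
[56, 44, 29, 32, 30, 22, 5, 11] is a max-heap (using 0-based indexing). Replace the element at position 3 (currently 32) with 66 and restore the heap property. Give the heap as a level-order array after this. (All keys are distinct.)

set index 3 from 32 to 66 → [56, 44, 29, 66, 30, 22, 5, 11]
66 > parent 44 at index 1, swap → [56, 66, 29, 44, 30, 22, 5, 11]
66 > parent 56 at index 0, swap → [66, 56, 29, 44, 30, 22, 5, 11]

[66, 56, 29, 44, 30, 22, 5, 11]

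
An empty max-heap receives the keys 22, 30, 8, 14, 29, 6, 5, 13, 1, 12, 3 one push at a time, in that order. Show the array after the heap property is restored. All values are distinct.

[30, 29, 8, 14, 22, 6, 5, 13, 1, 12, 3]

Insert 22:
  append 22 at index 0 → [22] (no swap needed)
Insert 30:
  append 30 at index 1 → [22, 30]
  30 > parent 22 at index 0, swap → [30, 22]
Insert 8:
  append 8 at index 2 → [30, 22, 8] (no swap needed)
Insert 14:
  append 14 at index 3 → [30, 22, 8, 14] (no swap needed)
Insert 29:
  append 29 at index 4 → [30, 22, 8, 14, 29]
  29 > parent 22 at index 1, swap → [30, 29, 8, 14, 22]
Insert 6:
  append 6 at index 5 → [30, 29, 8, 14, 22, 6] (no swap needed)
Insert 5:
  append 5 at index 6 → [30, 29, 8, 14, 22, 6, 5] (no swap needed)
Insert 13:
  append 13 at index 7 → [30, 29, 8, 14, 22, 6, 5, 13] (no swap needed)
Insert 1:
  append 1 at index 8 → [30, 29, 8, 14, 22, 6, 5, 13, 1] (no swap needed)
Insert 12:
  append 12 at index 9 → [30, 29, 8, 14, 22, 6, 5, 13, 1, 12] (no swap needed)
Insert 3:
  append 3 at index 10 → [30, 29, 8, 14, 22, 6, 5, 13, 1, 12, 3] (no swap needed)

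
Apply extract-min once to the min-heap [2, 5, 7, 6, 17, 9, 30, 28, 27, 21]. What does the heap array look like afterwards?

[5, 6, 7, 21, 17, 9, 30, 28, 27]

remove root 2; move last element 21 to root → [21, 5, 7, 6, 17, 9, 30, 28, 27]
21 vs smaller child 5 at index 1, swap → [5, 21, 7, 6, 17, 9, 30, 28, 27]
21 vs smaller child 6 at index 3, swap → [5, 6, 7, 21, 17, 9, 30, 28, 27]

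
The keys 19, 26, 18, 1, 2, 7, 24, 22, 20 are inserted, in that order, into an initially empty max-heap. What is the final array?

[26, 22, 24, 20, 2, 7, 18, 1, 19]

Insert 19:
  append 19 at index 0 → [19] (no swap needed)
Insert 26:
  append 26 at index 1 → [19, 26]
  26 > parent 19 at index 0, swap → [26, 19]
Insert 18:
  append 18 at index 2 → [26, 19, 18] (no swap needed)
Insert 1:
  append 1 at index 3 → [26, 19, 18, 1] (no swap needed)
Insert 2:
  append 2 at index 4 → [26, 19, 18, 1, 2] (no swap needed)
Insert 7:
  append 7 at index 5 → [26, 19, 18, 1, 2, 7] (no swap needed)
Insert 24:
  append 24 at index 6 → [26, 19, 18, 1, 2, 7, 24]
  24 > parent 18 at index 2, swap → [26, 19, 24, 1, 2, 7, 18]
Insert 22:
  append 22 at index 7 → [26, 19, 24, 1, 2, 7, 18, 22]
  22 > parent 1 at index 3, swap → [26, 19, 24, 22, 2, 7, 18, 1]
  22 > parent 19 at index 1, swap → [26, 22, 24, 19, 2, 7, 18, 1]
Insert 20:
  append 20 at index 8 → [26, 22, 24, 19, 2, 7, 18, 1, 20]
  20 > parent 19 at index 3, swap → [26, 22, 24, 20, 2, 7, 18, 1, 19]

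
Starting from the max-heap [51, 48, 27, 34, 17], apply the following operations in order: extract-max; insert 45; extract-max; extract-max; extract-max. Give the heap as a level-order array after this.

extract-max → returns 51:
  remove root 51; move last element 17 to root → [17, 48, 27, 34]
  17 vs larger child 48 at index 1, swap → [48, 17, 27, 34]
  17 vs only child 34 at index 3, swap → [48, 34, 27, 17]
insert 45:
  append 45 at index 4 → [48, 34, 27, 17, 45]
  45 > parent 34 at index 1, swap → [48, 45, 27, 17, 34]
extract-max → returns 48:
  remove root 48; move last element 34 to root → [34, 45, 27, 17]
  34 vs larger child 45 at index 1, swap → [45, 34, 27, 17]
extract-max → returns 45:
  remove root 45; move last element 17 to root → [17, 34, 27]
  17 vs larger child 34 at index 1, swap → [34, 17, 27]
extract-max → returns 34:
  remove root 34; move last element 27 to root → [27, 17] (no swap needed)

[27, 17]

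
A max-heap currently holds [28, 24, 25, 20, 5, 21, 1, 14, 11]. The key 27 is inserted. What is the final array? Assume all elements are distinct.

[28, 27, 25, 20, 24, 21, 1, 14, 11, 5]

append 27 at index 9 → [28, 24, 25, 20, 5, 21, 1, 14, 11, 27]
27 > parent 5 at index 4, swap → [28, 24, 25, 20, 27, 21, 1, 14, 11, 5]
27 > parent 24 at index 1, swap → [28, 27, 25, 20, 24, 21, 1, 14, 11, 5]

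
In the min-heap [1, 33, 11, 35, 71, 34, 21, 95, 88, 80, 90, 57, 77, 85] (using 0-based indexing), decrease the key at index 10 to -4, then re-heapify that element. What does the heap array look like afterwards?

set index 10 from 90 to -4 → [1, 33, 11, 35, 71, 34, 21, 95, 88, 80, -4, 57, 77, 85]
-4 < parent 71 at index 4, swap → [1, 33, 11, 35, -4, 34, 21, 95, 88, 80, 71, 57, 77, 85]
-4 < parent 33 at index 1, swap → [1, -4, 11, 35, 33, 34, 21, 95, 88, 80, 71, 57, 77, 85]
-4 < parent 1 at index 0, swap → [-4, 1, 11, 35, 33, 34, 21, 95, 88, 80, 71, 57, 77, 85]

[-4, 1, 11, 35, 33, 34, 21, 95, 88, 80, 71, 57, 77, 85]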